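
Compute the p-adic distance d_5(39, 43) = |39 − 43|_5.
d_5(39, 43) = 1

Step 1 — x − y = 39 − 43 = -4. Step 2 — v_5(-4) = 0 (factor: -4 = −(5^0 · 4); the sign does not affect v_p). Step 3 — |x − y|_5 = 5^{0} = 1.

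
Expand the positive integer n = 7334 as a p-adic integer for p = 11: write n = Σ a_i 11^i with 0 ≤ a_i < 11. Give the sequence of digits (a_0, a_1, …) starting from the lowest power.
(a_0, a_1, …) = (8, 6, 5, 5)

Repeated division by 11 gives the digits low-to-high: 7334 = 8 + 6·11^1 + 5·11^2 + 5·11^3. Digit sequence: (8, 6, 5, 5).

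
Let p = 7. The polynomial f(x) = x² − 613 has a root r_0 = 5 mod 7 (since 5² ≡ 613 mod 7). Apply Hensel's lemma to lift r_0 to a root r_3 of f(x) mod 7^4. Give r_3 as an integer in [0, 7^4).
r_3 = 544 (mod 2401)

Hensel's recurrence: r_{i+1} = r_i − f(r_i)·(f′(r_i))^{-1} mod 7^{i+2}, with f′(x) = 2x. Iterate:
  r_0 = 5 (mod 7)
  r_1 = 5 (mod 49)
  r_2 = 201 (mod 343)
  r_3 = 544 (mod 2401)
Final: r_3 = 544, and one checks f(r_3) ≡ 0 mod 7^4.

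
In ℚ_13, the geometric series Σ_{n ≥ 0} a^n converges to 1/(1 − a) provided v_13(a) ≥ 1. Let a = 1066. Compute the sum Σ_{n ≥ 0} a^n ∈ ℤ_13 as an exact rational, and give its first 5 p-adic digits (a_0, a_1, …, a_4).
Σ a^n = 1/(1 − a) = -1/1065;  first 5 digits = (1, 4, 9, 9, 3)

v_13(a) = 1 ≥ 1, so the series converges in ℤ_13 to 1/(1 − a) = 1/(1 − 1066) = -1/1065. Expand this rational in ℤ_13: compute digits iteratively via d_i = x_i mod 13, x_{i+1} = (x_i − d_i)/13. The first 5 digits are (1, 4, 9, 9, 3).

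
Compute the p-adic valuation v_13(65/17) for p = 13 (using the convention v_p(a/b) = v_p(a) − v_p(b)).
v_13(65/17) = 1

Factor powers of 13 from the numerator and denominator of the reduced fraction: 65 = 13^1 · 5 and 17 = 13^0 · 17. Apply v_p(a/b) = v_p(a) − v_p(b): v_13(65/17) = 1 − 0 = 1.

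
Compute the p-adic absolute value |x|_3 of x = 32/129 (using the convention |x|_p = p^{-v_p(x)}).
|32/129|_3 = 3

Step 1 — compute v_3(x) by factoring powers of 3 out of the numerator and denominator: v_3(32/129) = -1. Step 2 — apply |x|_p = p^{-v_p(x)} = 3^{1} = 3.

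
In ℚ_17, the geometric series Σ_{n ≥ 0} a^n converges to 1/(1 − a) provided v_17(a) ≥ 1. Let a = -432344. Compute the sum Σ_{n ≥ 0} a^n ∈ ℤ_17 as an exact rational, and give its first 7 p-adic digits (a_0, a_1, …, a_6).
Σ a^n = 1/(1 − a) = 1/432345;  first 7 digits = (1, 0, 0, 14, 11, 16, 8)

v_17(a) = 3 ≥ 1, so the series converges in ℤ_17 to 1/(1 − a) = 1/(1 − (-432344)) = 1/432345. Expand this rational in ℤ_17: compute digits iteratively via d_i = x_i mod 17, x_{i+1} = (x_i − d_i)/17. The first 7 digits are (1, 0, 0, 14, 11, 16, 8).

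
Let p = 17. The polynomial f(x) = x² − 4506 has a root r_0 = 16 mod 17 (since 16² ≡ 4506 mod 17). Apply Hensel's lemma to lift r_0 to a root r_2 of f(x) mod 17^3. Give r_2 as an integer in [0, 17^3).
r_2 = 1359 (mod 4913)

Hensel's recurrence: r_{i+1} = r_i − f(r_i)·(f′(r_i))^{-1} mod 17^{i+2}, with f′(x) = 2x. Iterate:
  r_0 = 16 (mod 17)
  r_1 = 203 (mod 289)
  r_2 = 1359 (mod 4913)
Final: r_2 = 1359, and one checks f(r_2) ≡ 0 mod 17^3.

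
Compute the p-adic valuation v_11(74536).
v_11(74536) = 3

v_11(n) is the largest exponent k such that 11^k divides n. Factor out: 74536 = 11^3 · 56. (Sign doesn't affect v_p.) So v_11(74536) = 3.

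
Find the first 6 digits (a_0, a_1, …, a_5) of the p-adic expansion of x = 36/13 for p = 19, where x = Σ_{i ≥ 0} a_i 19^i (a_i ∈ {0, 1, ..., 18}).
(a_0, …, a_5) = (13, 17, 2, 13, 11, 14)

v_19(36/13) = 0 (numerator and denominator both coprime to 19), so x ∈ ℤ_19^×. Compute digits iteratively via a_i = x_i mod 19, x_{i+1} = (x_i − a_i)/19, with x_0 = x:
  x_0 = 36/13;  a_0 = 13;  x_1 = (x_0 − 13)/19 = -7/13
  x_1 = -7/13;  a_1 = 17;  x_2 = (x_1 − 17)/19 = -12/13
  x_2 = -12/13;  a_2 = 2;  x_3 = (x_2 − 2)/19 = -2/13
  x_3 = -2/13;  a_3 = 13;  x_4 = (x_3 − 13)/19 = -9/13
  x_4 = -9/13;  a_4 = 11;  x_5 = (x_4 − 11)/19 = -8/13
  x_5 = -8/13;  a_5 = 14;  x_6 = (x_5 − 14)/19 = -10/13
Digits: (13, 17, 2, 13, 11, 14).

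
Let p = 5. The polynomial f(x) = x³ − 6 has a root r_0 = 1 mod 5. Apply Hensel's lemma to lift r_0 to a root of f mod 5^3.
r_2 = 111 (mod 125)

Hensel: r_{i+1} = r_i − f(r_i)/f′(r_i) mod 5^{i+2}, where f′(x) = 3x². Iterate:
  r_0 = 1 (mod 5)
  r_1 = 11 (mod 25)
  r_2 = 111 (mod 125)
Final: r = 111 with f(r) ≡ 0 mod 5^3.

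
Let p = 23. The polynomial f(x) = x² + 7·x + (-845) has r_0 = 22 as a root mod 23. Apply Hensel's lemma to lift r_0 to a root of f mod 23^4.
r_3 = 167439 (mod 279841)

Hensel: r_{i+1} = r_i − f(r_i)·(f′(r_i))^{-1} mod 23^{i+2}, f′(x) = 2x + 7. Iterate:
  r_0 = 22 (mod 23)
  r_1 = 275 (mod 529)
  r_2 = 9268 (mod 12167)
  r_3 = 167439 (mod 279841)
Final: r = 167439 satisfies f(r) ≡ 0 mod 23^4.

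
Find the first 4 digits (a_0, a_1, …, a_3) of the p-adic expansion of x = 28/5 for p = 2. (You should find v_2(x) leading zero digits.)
(a_0, …, a_3) = (0, 0, 1, 1)

v_2(28/5) = 2, so a_0 = ... = a_1 = 0. Factor out: x = 2^2 · u with u = 7/5 a unit in ℤ_2. Expand u iteratively via a_{v+i} = u_i mod 2, u_{i+1} = (u_i − a_{v+i})/2:
  u_0 = 7/5;  a_2 = 1;  u_1 = (u_0 − 1)/2 = 1/5
  u_1 = 1/5;  a_3 = 1;  u_2 = (u_1 − 1)/2 = -2/5
Digits: (0, 0, 1, 1).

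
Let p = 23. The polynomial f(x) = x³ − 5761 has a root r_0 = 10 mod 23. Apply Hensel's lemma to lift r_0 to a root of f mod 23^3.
r_2 = 4771 (mod 12167)

Hensel: r_{i+1} = r_i − f(r_i)/f′(r_i) mod 23^{i+2}, where f′(x) = 3x². Iterate:
  r_0 = 10 (mod 23)
  r_1 = 10 (mod 529)
  r_2 = 4771 (mod 12167)
Final: r = 4771 with f(r) ≡ 0 mod 23^3.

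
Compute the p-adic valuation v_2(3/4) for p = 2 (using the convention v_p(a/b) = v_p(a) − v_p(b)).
v_2(3/4) = -2

Factor powers of 2 from the numerator and denominator of the reduced fraction: 3 = 2^0 · 3 and 4 = 2^2 · 1. Apply v_p(a/b) = v_p(a) − v_p(b): v_2(3/4) = 0 − 2 = -2.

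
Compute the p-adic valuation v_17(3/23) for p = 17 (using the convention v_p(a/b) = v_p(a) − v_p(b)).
v_17(3/23) = 0

Factor powers of 17 from the numerator and denominator of the reduced fraction: 3 = 17^0 · 3 and 23 = 17^0 · 23. Apply v_p(a/b) = v_p(a) − v_p(b): v_17(3/23) = 0 − 0 = 0.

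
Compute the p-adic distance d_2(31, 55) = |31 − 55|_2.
d_2(31, 55) = 1/8

Step 1 — x − y = 31 − 55 = -24. Step 2 — v_2(-24) = 3 (factor: -24 = −(2^3 · 3); the sign does not affect v_p). Step 3 — |x − y|_2 = 2^{-3} = 1/8.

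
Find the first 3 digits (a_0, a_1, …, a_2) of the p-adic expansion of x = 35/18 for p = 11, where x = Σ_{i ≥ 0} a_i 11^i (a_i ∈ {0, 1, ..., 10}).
(a_0, …, a_2) = (5, 4, 10)

v_11(35/18) = 0 (numerator and denominator both coprime to 11), so x ∈ ℤ_11^×. Compute digits iteratively via a_i = x_i mod 11, x_{i+1} = (x_i − a_i)/11, with x_0 = x:
  x_0 = 35/18;  a_0 = 5;  x_1 = (x_0 − 5)/11 = -5/18
  x_1 = -5/18;  a_1 = 4;  x_2 = (x_1 − 4)/11 = -7/18
  x_2 = -7/18;  a_2 = 10;  x_3 = (x_2 − 10)/11 = -17/18
Digits: (5, 4, 10).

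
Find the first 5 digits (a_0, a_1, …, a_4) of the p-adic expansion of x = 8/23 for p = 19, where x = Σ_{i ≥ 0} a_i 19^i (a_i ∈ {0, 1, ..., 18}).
(a_0, …, a_4) = (2, 9, 2, 4, 13)

v_19(8/23) = 0 (numerator and denominator both coprime to 19), so x ∈ ℤ_19^×. Compute digits iteratively via a_i = x_i mod 19, x_{i+1} = (x_i − a_i)/19, with x_0 = x:
  x_0 = 8/23;  a_0 = 2;  x_1 = (x_0 − 2)/19 = -2/23
  x_1 = -2/23;  a_1 = 9;  x_2 = (x_1 − 9)/19 = -11/23
  x_2 = -11/23;  a_2 = 2;  x_3 = (x_2 − 2)/19 = -3/23
  x_3 = -3/23;  a_3 = 4;  x_4 = (x_3 − 4)/19 = -5/23
  x_4 = -5/23;  a_4 = 13;  x_5 = (x_4 − 13)/19 = -16/23
Digits: (2, 9, 2, 4, 13).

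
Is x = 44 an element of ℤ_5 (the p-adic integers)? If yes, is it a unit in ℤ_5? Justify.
x ∈ ℤ_5^× (unit); v_5(x) = 0

ℤ_5 = {x ∈ ℚ_5 : v_5(x) ≥ 0} and ℤ_5^× = {x ∈ ℤ_5 : v_5(x) = 0}. Here v_5(44) = v_5(num) − v_5(den) = 0; compare against these criteria.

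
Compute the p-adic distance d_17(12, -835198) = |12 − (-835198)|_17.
d_17(12, -835198) = 1/83521

Step 1 — x − y = 12 − (-835198) = 835210. Step 2 — v_17(835210) = 4 (factor: 835210 = (17^4 · 10); the sign does not affect v_p). Step 3 — |x − y|_17 = 17^{-4} = 1/83521.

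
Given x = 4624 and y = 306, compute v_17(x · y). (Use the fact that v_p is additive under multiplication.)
v_17(1414944) = 3

v_p(x) = 2 (factor: 4624 = 17^2 · 16); v_p(y) = 1 (factor: 306 = 17^1 · 18). Additivity: v_p(xy) = v_p(x) + v_p(y) = 2 + 1 = 3. (Direct check: xy = 1414944 = 17^3 · (288).)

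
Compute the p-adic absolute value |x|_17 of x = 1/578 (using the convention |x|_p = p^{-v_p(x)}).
|1/578|_17 = 289

Step 1 — compute v_17(x) by factoring powers of 17 out of the numerator and denominator: v_17(1/578) = -2. Step 2 — apply |x|_p = p^{-v_p(x)} = 17^{2} = 289.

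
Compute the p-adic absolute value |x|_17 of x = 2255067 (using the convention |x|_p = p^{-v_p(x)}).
|2255067|_17 = 1/83521

Step 1 — compute v_17(x) by factoring powers of 17 out of the numerator and denominator: v_17(2255067) = 4. Step 2 — apply |x|_p = p^{-v_p(x)} = 17^{-4} = 1/83521.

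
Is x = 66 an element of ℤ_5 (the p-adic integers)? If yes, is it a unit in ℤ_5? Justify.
x ∈ ℤ_5^× (unit); v_5(x) = 0

ℤ_5 = {x ∈ ℚ_5 : v_5(x) ≥ 0} and ℤ_5^× = {x ∈ ℤ_5 : v_5(x) = 0}. Here v_5(66) = v_5(num) − v_5(den) = 0; compare against these criteria.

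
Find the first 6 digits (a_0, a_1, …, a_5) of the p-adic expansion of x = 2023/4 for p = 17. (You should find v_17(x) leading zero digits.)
(a_0, …, a_5) = (0, 0, 6, 4, 4, 4)

v_17(2023/4) = 2, so a_0 = ... = a_1 = 0. Factor out: x = 17^2 · u with u = 7/4 a unit in ℤ_17. Expand u iteratively via a_{v+i} = u_i mod 17, u_{i+1} = (u_i − a_{v+i})/17:
  u_0 = 7/4;  a_2 = 6;  u_1 = (u_0 − 6)/17 = -1/4
  u_1 = -1/4;  a_3 = 4;  u_2 = (u_1 − 4)/17 = -1/4
  u_2 = -1/4;  a_4 = 4;  u_3 = (u_2 − 4)/17 = -1/4
  u_3 = -1/4;  a_5 = 4;  u_4 = (u_3 − 4)/17 = -1/4
Digits: (0, 0, 6, 4, 4, 4).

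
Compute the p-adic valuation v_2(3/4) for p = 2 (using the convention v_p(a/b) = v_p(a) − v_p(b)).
v_2(3/4) = -2

Factor powers of 2 from the numerator and denominator of the reduced fraction: 3 = 2^0 · 3 and 4 = 2^2 · 1. Apply v_p(a/b) = v_p(a) − v_p(b): v_2(3/4) = 0 − 2 = -2.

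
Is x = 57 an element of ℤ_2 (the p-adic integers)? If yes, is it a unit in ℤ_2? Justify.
x ∈ ℤ_2^× (unit); v_2(x) = 0

ℤ_2 = {x ∈ ℚ_2 : v_2(x) ≥ 0} and ℤ_2^× = {x ∈ ℤ_2 : v_2(x) = 0}. Here v_2(57) = v_2(num) − v_2(den) = 0; compare against these criteria.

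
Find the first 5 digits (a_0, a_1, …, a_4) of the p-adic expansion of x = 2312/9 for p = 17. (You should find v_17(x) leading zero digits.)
(a_0, …, a_4) = (0, 0, 16, 1, 15)

v_17(2312/9) = 2, so a_0 = ... = a_1 = 0. Factor out: x = 17^2 · u with u = 8/9 a unit in ℤ_17. Expand u iteratively via a_{v+i} = u_i mod 17, u_{i+1} = (u_i − a_{v+i})/17:
  u_0 = 8/9;  a_2 = 16;  u_1 = (u_0 − 16)/17 = -8/9
  u_1 = -8/9;  a_3 = 1;  u_2 = (u_1 − 1)/17 = -1/9
  u_2 = -1/9;  a_4 = 15;  u_3 = (u_2 − 15)/17 = -8/9
Digits: (0, 0, 16, 1, 15).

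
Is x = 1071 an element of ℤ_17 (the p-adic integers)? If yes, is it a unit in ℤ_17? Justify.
x ∈ ℤ_17 but not a unit; v_17(x) = 1 > 0

ℤ_17 = {x ∈ ℚ_17 : v_17(x) ≥ 0} and ℤ_17^× = {x ∈ ℤ_17 : v_17(x) = 0}. Here v_17(1071) = v_17(num) − v_17(den) = 1; compare against these criteria.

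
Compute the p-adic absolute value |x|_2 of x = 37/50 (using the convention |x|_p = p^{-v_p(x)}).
|37/50|_2 = 2

Step 1 — compute v_2(x) by factoring powers of 2 out of the numerator and denominator: v_2(37/50) = -1. Step 2 — apply |x|_p = p^{-v_p(x)} = 2^{1} = 2.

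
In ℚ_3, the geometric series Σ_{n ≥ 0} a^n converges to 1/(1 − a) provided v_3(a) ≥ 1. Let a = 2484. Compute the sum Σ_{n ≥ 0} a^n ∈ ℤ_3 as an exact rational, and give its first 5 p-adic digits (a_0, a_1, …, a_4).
Σ a^n = 1/(1 − a) = -1/2483;  first 5 digits = (1, 0, 0, 2, 0)

v_3(a) = 3 ≥ 1, so the series converges in ℤ_3 to 1/(1 − a) = 1/(1 − 2484) = -1/2483. Expand this rational in ℤ_3: compute digits iteratively via d_i = x_i mod 3, x_{i+1} = (x_i − d_i)/3. The first 5 digits are (1, 0, 0, 2, 0).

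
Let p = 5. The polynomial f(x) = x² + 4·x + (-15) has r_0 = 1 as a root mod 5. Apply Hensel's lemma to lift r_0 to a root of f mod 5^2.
r_1 = 11 (mod 25)

Hensel: r_{i+1} = r_i − f(r_i)·(f′(r_i))^{-1} mod 5^{i+2}, f′(x) = 2x + 4. Iterate:
  r_0 = 1 (mod 5)
  r_1 = 11 (mod 25)
Final: r = 11 satisfies f(r) ≡ 0 mod 5^2.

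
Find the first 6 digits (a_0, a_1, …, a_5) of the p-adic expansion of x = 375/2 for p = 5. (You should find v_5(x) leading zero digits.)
(a_0, …, a_5) = (0, 0, 0, 4, 2, 2)

v_5(375/2) = 3, so a_0 = ... = a_2 = 0. Factor out: x = 5^3 · u with u = 3/2 a unit in ℤ_5. Expand u iteratively via a_{v+i} = u_i mod 5, u_{i+1} = (u_i − a_{v+i})/5:
  u_0 = 3/2;  a_3 = 4;  u_1 = (u_0 − 4)/5 = -1/2
  u_1 = -1/2;  a_4 = 2;  u_2 = (u_1 − 2)/5 = -1/2
  u_2 = -1/2;  a_5 = 2;  u_3 = (u_2 − 2)/5 = -1/2
Digits: (0, 0, 0, 4, 2, 2).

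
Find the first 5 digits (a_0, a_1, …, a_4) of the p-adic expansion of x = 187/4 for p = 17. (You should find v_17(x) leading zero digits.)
(a_0, …, a_4) = (0, 7, 4, 4, 4)

v_17(187/4) = 1, so a_0 = ... = a_0 = 0. Factor out: x = 17^1 · u with u = 11/4 a unit in ℤ_17. Expand u iteratively via a_{v+i} = u_i mod 17, u_{i+1} = (u_i − a_{v+i})/17:
  u_0 = 11/4;  a_1 = 7;  u_1 = (u_0 − 7)/17 = -1/4
  u_1 = -1/4;  a_2 = 4;  u_2 = (u_1 − 4)/17 = -1/4
  u_2 = -1/4;  a_3 = 4;  u_3 = (u_2 − 4)/17 = -1/4
  u_3 = -1/4;  a_4 = 4;  u_4 = (u_3 − 4)/17 = -1/4
Digits: (0, 7, 4, 4, 4).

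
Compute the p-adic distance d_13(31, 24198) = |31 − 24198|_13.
d_13(31, 24198) = 1/2197

Step 1 — x − y = 31 − 24198 = -24167. Step 2 — v_13(-24167) = 3 (factor: -24167 = −(13^3 · 11); the sign does not affect v_p). Step 3 — |x − y|_13 = 13^{-3} = 1/2197.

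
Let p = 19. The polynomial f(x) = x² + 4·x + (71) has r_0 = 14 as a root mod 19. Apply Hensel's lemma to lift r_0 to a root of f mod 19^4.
r_3 = 113843 (mod 130321)

Hensel: r_{i+1} = r_i − f(r_i)·(f′(r_i))^{-1} mod 19^{i+2}, f′(x) = 2x + 4. Iterate:
  r_0 = 14 (mod 19)
  r_1 = 128 (mod 361)
  r_2 = 4099 (mod 6859)
  r_3 = 113843 (mod 130321)
Final: r = 113843 satisfies f(r) ≡ 0 mod 19^4.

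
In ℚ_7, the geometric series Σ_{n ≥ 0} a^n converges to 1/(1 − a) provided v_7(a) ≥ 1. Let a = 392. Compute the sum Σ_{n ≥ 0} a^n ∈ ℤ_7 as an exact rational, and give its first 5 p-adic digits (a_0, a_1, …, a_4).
Σ a^n = 1/(1 − a) = -1/391;  first 5 digits = (1, 0, 1, 1, 1)

v_7(a) = 2 ≥ 1, so the series converges in ℤ_7 to 1/(1 − a) = 1/(1 − 392) = -1/391. Expand this rational in ℤ_7: compute digits iteratively via d_i = x_i mod 7, x_{i+1} = (x_i − d_i)/7. The first 5 digits are (1, 0, 1, 1, 1).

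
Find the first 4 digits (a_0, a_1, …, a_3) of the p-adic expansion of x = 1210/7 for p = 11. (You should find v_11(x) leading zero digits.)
(a_0, …, a_3) = (0, 0, 3, 3)

v_11(1210/7) = 2, so a_0 = ... = a_1 = 0. Factor out: x = 11^2 · u with u = 10/7 a unit in ℤ_11. Expand u iteratively via a_{v+i} = u_i mod 11, u_{i+1} = (u_i − a_{v+i})/11:
  u_0 = 10/7;  a_2 = 3;  u_1 = (u_0 − 3)/11 = -1/7
  u_1 = -1/7;  a_3 = 3;  u_2 = (u_1 − 3)/11 = -2/7
Digits: (0, 0, 3, 3).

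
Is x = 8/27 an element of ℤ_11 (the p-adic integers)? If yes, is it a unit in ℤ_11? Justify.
x ∈ ℤ_11^× (unit); v_11(x) = 0

ℤ_11 = {x ∈ ℚ_11 : v_11(x) ≥ 0} and ℤ_11^× = {x ∈ ℤ_11 : v_11(x) = 0}. Here v_11(8/27) = v_11(num) − v_11(den) = 0; compare against these criteria.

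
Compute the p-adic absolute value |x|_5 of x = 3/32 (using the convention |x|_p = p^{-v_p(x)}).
|3/32|_5 = 1

Step 1 — compute v_5(x) by factoring powers of 5 out of the numerator and denominator: v_5(3/32) = 0. Step 2 — apply |x|_p = p^{-v_p(x)} = 5^{0} = 1.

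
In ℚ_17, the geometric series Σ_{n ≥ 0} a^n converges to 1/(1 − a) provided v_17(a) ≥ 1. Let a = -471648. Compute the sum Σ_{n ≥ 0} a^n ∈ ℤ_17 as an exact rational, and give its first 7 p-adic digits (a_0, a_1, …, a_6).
Σ a^n = 1/(1 − a) = 1/471649;  first 7 digits = (1, 0, 0, 6, 11, 16, 1)

v_17(a) = 3 ≥ 1, so the series converges in ℤ_17 to 1/(1 − a) = 1/(1 − (-471648)) = 1/471649. Expand this rational in ℤ_17: compute digits iteratively via d_i = x_i mod 17, x_{i+1} = (x_i − d_i)/17. The first 7 digits are (1, 0, 0, 6, 11, 16, 1).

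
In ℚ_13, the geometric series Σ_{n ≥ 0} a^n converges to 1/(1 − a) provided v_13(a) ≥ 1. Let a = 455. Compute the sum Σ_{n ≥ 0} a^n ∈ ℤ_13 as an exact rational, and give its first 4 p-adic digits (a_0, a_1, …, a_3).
Σ a^n = 1/(1 − a) = -1/454;  first 4 digits = (1, 9, 5, 4)

v_13(a) = 1 ≥ 1, so the series converges in ℤ_13 to 1/(1 − a) = 1/(1 − 455) = -1/454. Expand this rational in ℤ_13: compute digits iteratively via d_i = x_i mod 13, x_{i+1} = (x_i − d_i)/13. The first 4 digits are (1, 9, 5, 4).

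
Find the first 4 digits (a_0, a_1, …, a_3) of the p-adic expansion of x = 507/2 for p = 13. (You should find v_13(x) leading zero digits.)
(a_0, …, a_3) = (0, 0, 8, 6)

v_13(507/2) = 2, so a_0 = ... = a_1 = 0. Factor out: x = 13^2 · u with u = 3/2 a unit in ℤ_13. Expand u iteratively via a_{v+i} = u_i mod 13, u_{i+1} = (u_i − a_{v+i})/13:
  u_0 = 3/2;  a_2 = 8;  u_1 = (u_0 − 8)/13 = -1/2
  u_1 = -1/2;  a_3 = 6;  u_2 = (u_1 − 6)/13 = -1/2
Digits: (0, 0, 8, 6).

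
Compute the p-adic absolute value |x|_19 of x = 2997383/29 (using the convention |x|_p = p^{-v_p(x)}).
|2997383/29|_19 = 1/130321

Step 1 — compute v_19(x) by factoring powers of 19 out of the numerator and denominator: v_19(2997383/29) = 4. Step 2 — apply |x|_p = p^{-v_p(x)} = 19^{-4} = 1/130321.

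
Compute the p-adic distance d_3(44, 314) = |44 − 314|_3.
d_3(44, 314) = 1/27

Step 1 — x − y = 44 − 314 = -270. Step 2 — v_3(-270) = 3 (factor: -270 = −(3^3 · 10); the sign does not affect v_p). Step 3 — |x − y|_3 = 3^{-3} = 1/27.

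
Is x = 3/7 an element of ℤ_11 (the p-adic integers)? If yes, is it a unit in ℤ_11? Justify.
x ∈ ℤ_11^× (unit); v_11(x) = 0

ℤ_11 = {x ∈ ℚ_11 : v_11(x) ≥ 0} and ℤ_11^× = {x ∈ ℤ_11 : v_11(x) = 0}. Here v_11(3/7) = v_11(num) − v_11(den) = 0; compare against these criteria.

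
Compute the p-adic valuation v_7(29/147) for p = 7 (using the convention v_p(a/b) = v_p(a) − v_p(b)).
v_7(29/147) = -2

Factor powers of 7 from the numerator and denominator of the reduced fraction: 29 = 7^0 · 29 and 147 = 7^2 · 3. Apply v_p(a/b) = v_p(a) − v_p(b): v_7(29/147) = 0 − 2 = -2.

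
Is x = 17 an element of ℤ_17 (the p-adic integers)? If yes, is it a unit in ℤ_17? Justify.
x ∈ ℤ_17 but not a unit; v_17(x) = 1 > 0

ℤ_17 = {x ∈ ℚ_17 : v_17(x) ≥ 0} and ℤ_17^× = {x ∈ ℤ_17 : v_17(x) = 0}. Here v_17(17) = v_17(num) − v_17(den) = 1; compare against these criteria.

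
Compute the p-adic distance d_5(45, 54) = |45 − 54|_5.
d_5(45, 54) = 1

Step 1 — x − y = 45 − 54 = -9. Step 2 — v_5(-9) = 0 (factor: -9 = −(5^0 · 9); the sign does not affect v_p). Step 3 — |x − y|_5 = 5^{0} = 1.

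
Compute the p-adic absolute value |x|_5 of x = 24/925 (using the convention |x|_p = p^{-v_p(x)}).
|24/925|_5 = 25

Step 1 — compute v_5(x) by factoring powers of 5 out of the numerator and denominator: v_5(24/925) = -2. Step 2 — apply |x|_p = p^{-v_p(x)} = 5^{2} = 25.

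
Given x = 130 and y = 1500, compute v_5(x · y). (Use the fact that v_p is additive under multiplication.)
v_5(195000) = 4

v_p(x) = 1 (factor: 130 = 5^1 · 26); v_p(y) = 3 (factor: 1500 = 5^3 · 12). Additivity: v_p(xy) = v_p(x) + v_p(y) = 1 + 3 = 4. (Direct check: xy = 195000 = 5^4 · (312).)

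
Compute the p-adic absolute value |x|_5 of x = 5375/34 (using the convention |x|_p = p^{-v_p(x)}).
|5375/34|_5 = 1/125

Step 1 — compute v_5(x) by factoring powers of 5 out of the numerator and denominator: v_5(5375/34) = 3. Step 2 — apply |x|_p = p^{-v_p(x)} = 5^{-3} = 1/125.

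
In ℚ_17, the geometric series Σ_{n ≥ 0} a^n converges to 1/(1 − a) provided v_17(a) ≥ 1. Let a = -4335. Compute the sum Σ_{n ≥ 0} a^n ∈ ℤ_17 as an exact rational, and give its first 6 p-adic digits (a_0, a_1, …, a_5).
Σ a^n = 1/(1 − a) = 1/4336;  first 6 digits = (1, 0, 2, 16, 3, 13)

v_17(a) = 2 ≥ 1, so the series converges in ℤ_17 to 1/(1 − a) = 1/(1 − (-4335)) = 1/4336. Expand this rational in ℤ_17: compute digits iteratively via d_i = x_i mod 17, x_{i+1} = (x_i − d_i)/17. The first 6 digits are (1, 0, 2, 16, 3, 13).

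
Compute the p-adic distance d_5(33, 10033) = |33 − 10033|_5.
d_5(33, 10033) = 1/625

Step 1 — x − y = 33 − 10033 = -10000. Step 2 — v_5(-10000) = 4 (factor: -10000 = −(5^4 · 16); the sign does not affect v_p). Step 3 — |x − y|_5 = 5^{-4} = 1/625.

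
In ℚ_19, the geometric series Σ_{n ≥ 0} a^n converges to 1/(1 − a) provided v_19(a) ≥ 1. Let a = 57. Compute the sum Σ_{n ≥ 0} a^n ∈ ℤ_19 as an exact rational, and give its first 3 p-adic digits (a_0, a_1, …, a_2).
Σ a^n = 1/(1 − a) = -1/56;  first 3 digits = (1, 3, 9)

v_19(a) = 1 ≥ 1, so the series converges in ℤ_19 to 1/(1 − a) = 1/(1 − 57) = -1/56. Expand this rational in ℤ_19: compute digits iteratively via d_i = x_i mod 19, x_{i+1} = (x_i − d_i)/19. The first 3 digits are (1, 3, 9).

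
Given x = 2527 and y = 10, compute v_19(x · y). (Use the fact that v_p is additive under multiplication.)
v_19(25270) = 2

v_p(x) = 2 (factor: 2527 = 19^2 · 7); v_p(y) = 0 (factor: 10 = 19^0 · 10). Additivity: v_p(xy) = v_p(x) + v_p(y) = 2 + 0 = 2. (Direct check: xy = 25270 = 19^2 · (70).)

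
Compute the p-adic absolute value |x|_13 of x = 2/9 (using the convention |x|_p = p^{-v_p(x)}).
|2/9|_13 = 1

Step 1 — compute v_13(x) by factoring powers of 13 out of the numerator and denominator: v_13(2/9) = 0. Step 2 — apply |x|_p = p^{-v_p(x)} = 13^{0} = 1.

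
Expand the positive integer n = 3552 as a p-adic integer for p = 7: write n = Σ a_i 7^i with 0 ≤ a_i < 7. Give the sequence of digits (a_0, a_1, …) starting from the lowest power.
(a_0, a_1, …) = (3, 3, 2, 3, 1)

Repeated division by 7 gives the digits low-to-high: 3552 = 3 + 3·7^1 + 2·7^2 + 3·7^3 + 1·7^4. Digit sequence: (3, 3, 2, 3, 1).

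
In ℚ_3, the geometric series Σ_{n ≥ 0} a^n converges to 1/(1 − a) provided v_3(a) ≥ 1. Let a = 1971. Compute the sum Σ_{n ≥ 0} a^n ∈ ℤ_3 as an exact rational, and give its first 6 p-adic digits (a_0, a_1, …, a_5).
Σ a^n = 1/(1 − a) = -1/1970;  first 6 digits = (1, 0, 0, 1, 0, 2)

v_3(a) = 3 ≥ 1, so the series converges in ℤ_3 to 1/(1 − a) = 1/(1 − 1971) = -1/1970. Expand this rational in ℤ_3: compute digits iteratively via d_i = x_i mod 3, x_{i+1} = (x_i − d_i)/3. The first 6 digits are (1, 0, 0, 1, 0, 2).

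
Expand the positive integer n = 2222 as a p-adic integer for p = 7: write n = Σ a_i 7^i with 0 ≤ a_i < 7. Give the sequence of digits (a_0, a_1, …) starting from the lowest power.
(a_0, a_1, …) = (3, 2, 3, 6)

Repeated division by 7 gives the digits low-to-high: 2222 = 3 + 2·7^1 + 3·7^2 + 6·7^3. Digit sequence: (3, 2, 3, 6).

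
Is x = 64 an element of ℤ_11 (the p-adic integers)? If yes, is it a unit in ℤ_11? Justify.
x ∈ ℤ_11^× (unit); v_11(x) = 0

ℤ_11 = {x ∈ ℚ_11 : v_11(x) ≥ 0} and ℤ_11^× = {x ∈ ℤ_11 : v_11(x) = 0}. Here v_11(64) = v_11(num) − v_11(den) = 0; compare against these criteria.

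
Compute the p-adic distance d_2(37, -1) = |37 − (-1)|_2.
d_2(37, -1) = 1/2

Step 1 — x − y = 37 − (-1) = 38. Step 2 — v_2(38) = 1 (factor: 38 = (2^1 · 19); the sign does not affect v_p). Step 3 — |x − y|_2 = 2^{-1} = 1/2.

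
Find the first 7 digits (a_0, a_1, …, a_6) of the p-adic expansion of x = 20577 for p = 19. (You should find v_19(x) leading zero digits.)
(a_0, …, a_6) = (0, 0, 0, 3, 0, 0, 0)

v_19(20577) = 3, so a_0 = ... = a_2 = 0. Factor out: x = 19^3 · u with u = 3 a unit in ℤ_19. Expand u iteratively via a_{v+i} = u_i mod 19, u_{i+1} = (u_i − a_{v+i})/19:
  u_0 = 3;  a_3 = 3;  u_1 = (u_0 − 3)/19 = 0
  u_1 = 0;  a_4 = 0;  u_2 = (u_1 − 0)/19 = 0
  u_2 = 0;  a_5 = 0;  u_3 = (u_2 − 0)/19 = 0
  u_3 = 0;  a_6 = 0;  u_4 = (u_3 − 0)/19 = 0
Digits: (0, 0, 0, 3, 0, 0, 0).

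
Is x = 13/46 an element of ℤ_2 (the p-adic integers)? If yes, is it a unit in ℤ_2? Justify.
x ∉ ℤ_2 (v_2(x) = -1 < 0)

ℤ_2 = {x ∈ ℚ_2 : v_2(x) ≥ 0} and ℤ_2^× = {x ∈ ℤ_2 : v_2(x) = 0}. Here v_2(13/46) = v_2(num) − v_2(den) = -1; compare against these criteria.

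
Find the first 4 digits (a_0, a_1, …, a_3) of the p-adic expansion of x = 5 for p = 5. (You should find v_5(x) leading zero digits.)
(a_0, …, a_3) = (0, 1, 0, 0)

v_5(5) = 1, so a_0 = ... = a_0 = 0. Factor out: x = 5^1 · u with u = 1 a unit in ℤ_5. Expand u iteratively via a_{v+i} = u_i mod 5, u_{i+1} = (u_i − a_{v+i})/5:
  u_0 = 1;  a_1 = 1;  u_1 = (u_0 − 1)/5 = 0
  u_1 = 0;  a_2 = 0;  u_2 = (u_1 − 0)/5 = 0
  u_2 = 0;  a_3 = 0;  u_3 = (u_2 − 0)/5 = 0
Digits: (0, 1, 0, 0).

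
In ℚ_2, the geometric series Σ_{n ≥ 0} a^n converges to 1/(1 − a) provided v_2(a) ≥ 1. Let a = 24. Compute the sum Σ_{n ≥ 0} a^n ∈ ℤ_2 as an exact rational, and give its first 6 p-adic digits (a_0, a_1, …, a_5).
Σ a^n = 1/(1 − a) = -1/23;  first 6 digits = (1, 0, 0, 1, 1, 0)

v_2(a) = 3 ≥ 1, so the series converges in ℤ_2 to 1/(1 − a) = 1/(1 − 24) = -1/23. Expand this rational in ℤ_2: compute digits iteratively via d_i = x_i mod 2, x_{i+1} = (x_i − d_i)/2. The first 6 digits are (1, 0, 0, 1, 1, 0).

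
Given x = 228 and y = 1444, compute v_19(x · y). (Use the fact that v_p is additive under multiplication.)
v_19(329232) = 3

v_p(x) = 1 (factor: 228 = 19^1 · 12); v_p(y) = 2 (factor: 1444 = 19^2 · 4). Additivity: v_p(xy) = v_p(x) + v_p(y) = 1 + 2 = 3. (Direct check: xy = 329232 = 19^3 · (48).)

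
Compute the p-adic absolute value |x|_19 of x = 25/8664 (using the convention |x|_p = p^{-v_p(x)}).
|25/8664|_19 = 361

Step 1 — compute v_19(x) by factoring powers of 19 out of the numerator and denominator: v_19(25/8664) = -2. Step 2 — apply |x|_p = p^{-v_p(x)} = 19^{2} = 361.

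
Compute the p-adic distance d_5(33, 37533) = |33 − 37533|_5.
d_5(33, 37533) = 1/3125

Step 1 — x − y = 33 − 37533 = -37500. Step 2 — v_5(-37500) = 5 (factor: -37500 = −(5^5 · 12); the sign does not affect v_p). Step 3 — |x − y|_5 = 5^{-5} = 1/3125.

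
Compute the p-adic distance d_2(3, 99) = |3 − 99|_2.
d_2(3, 99) = 1/32

Step 1 — x − y = 3 − 99 = -96. Step 2 — v_2(-96) = 5 (factor: -96 = −(2^5 · 3); the sign does not affect v_p). Step 3 — |x − y|_2 = 2^{-5} = 1/32.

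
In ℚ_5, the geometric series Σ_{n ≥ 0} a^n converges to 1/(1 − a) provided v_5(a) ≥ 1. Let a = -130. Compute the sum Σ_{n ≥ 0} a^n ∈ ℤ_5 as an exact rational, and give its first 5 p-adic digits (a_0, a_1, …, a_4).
Σ a^n = 1/(1 − a) = 1/131;  first 5 digits = (1, 4, 0, 3, 2)

v_5(a) = 1 ≥ 1, so the series converges in ℤ_5 to 1/(1 − a) = 1/(1 − (-130)) = 1/131. Expand this rational in ℤ_5: compute digits iteratively via d_i = x_i mod 5, x_{i+1} = (x_i − d_i)/5. The first 5 digits are (1, 4, 0, 3, 2).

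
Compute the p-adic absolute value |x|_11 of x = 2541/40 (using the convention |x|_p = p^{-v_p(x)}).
|2541/40|_11 = 1/121

Step 1 — compute v_11(x) by factoring powers of 11 out of the numerator and denominator: v_11(2541/40) = 2. Step 2 — apply |x|_p = p^{-v_p(x)} = 11^{-2} = 1/121.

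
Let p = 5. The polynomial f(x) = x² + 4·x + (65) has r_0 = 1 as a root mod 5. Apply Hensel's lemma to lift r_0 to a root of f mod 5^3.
r_2 = 6 (mod 125)

Hensel: r_{i+1} = r_i − f(r_i)·(f′(r_i))^{-1} mod 5^{i+2}, f′(x) = 2x + 4. Iterate:
  r_0 = 1 (mod 5)
  r_1 = 6 (mod 25)
  r_2 = 6 (mod 125)
Final: r = 6 satisfies f(r) ≡ 0 mod 5^3.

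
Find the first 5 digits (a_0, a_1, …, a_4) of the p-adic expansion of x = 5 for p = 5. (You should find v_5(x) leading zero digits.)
(a_0, …, a_4) = (0, 1, 0, 0, 0)

v_5(5) = 1, so a_0 = ... = a_0 = 0. Factor out: x = 5^1 · u with u = 1 a unit in ℤ_5. Expand u iteratively via a_{v+i} = u_i mod 5, u_{i+1} = (u_i − a_{v+i})/5:
  u_0 = 1;  a_1 = 1;  u_1 = (u_0 − 1)/5 = 0
  u_1 = 0;  a_2 = 0;  u_2 = (u_1 − 0)/5 = 0
  u_2 = 0;  a_3 = 0;  u_3 = (u_2 − 0)/5 = 0
  u_3 = 0;  a_4 = 0;  u_4 = (u_3 − 0)/5 = 0
Digits: (0, 1, 0, 0, 0).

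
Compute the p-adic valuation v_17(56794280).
v_17(56794280) = 5

v_17(n) is the largest exponent k such that 17^k divides n. Factor out: 56794280 = 17^5 · 40. (Sign doesn't affect v_p.) So v_17(56794280) = 5.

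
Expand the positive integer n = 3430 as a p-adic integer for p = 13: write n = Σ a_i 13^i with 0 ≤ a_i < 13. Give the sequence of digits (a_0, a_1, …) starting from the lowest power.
(a_0, a_1, …) = (11, 3, 7, 1)

Repeated division by 13 gives the digits low-to-high: 3430 = 11 + 3·13^1 + 7·13^2 + 1·13^3. Digit sequence: (11, 3, 7, 1).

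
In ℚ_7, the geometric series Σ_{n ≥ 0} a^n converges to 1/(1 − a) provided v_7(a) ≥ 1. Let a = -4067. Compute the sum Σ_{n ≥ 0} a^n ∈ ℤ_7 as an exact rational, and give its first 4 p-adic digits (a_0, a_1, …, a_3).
Σ a^n = 1/(1 − a) = 1/4068;  first 4 digits = (1, 0, 1, 2)

v_7(a) = 2 ≥ 1, so the series converges in ℤ_7 to 1/(1 − a) = 1/(1 − (-4067)) = 1/4068. Expand this rational in ℤ_7: compute digits iteratively via d_i = x_i mod 7, x_{i+1} = (x_i − d_i)/7. The first 4 digits are (1, 0, 1, 2).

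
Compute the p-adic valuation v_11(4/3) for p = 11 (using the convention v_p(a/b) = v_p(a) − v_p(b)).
v_11(4/3) = 0

Factor powers of 11 from the numerator and denominator of the reduced fraction: 4 = 11^0 · 4 and 3 = 11^0 · 3. Apply v_p(a/b) = v_p(a) − v_p(b): v_11(4/3) = 0 − 0 = 0.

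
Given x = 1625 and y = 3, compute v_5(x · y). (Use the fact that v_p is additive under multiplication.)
v_5(4875) = 3

v_p(x) = 3 (factor: 1625 = 5^3 · 13); v_p(y) = 0 (factor: 3 = 5^0 · 3). Additivity: v_p(xy) = v_p(x) + v_p(y) = 3 + 0 = 3. (Direct check: xy = 4875 = 5^3 · (39).)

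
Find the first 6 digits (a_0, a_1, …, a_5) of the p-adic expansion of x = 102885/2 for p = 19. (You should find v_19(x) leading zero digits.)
(a_0, …, a_5) = (0, 0, 0, 17, 9, 9)

v_19(102885/2) = 3, so a_0 = ... = a_2 = 0. Factor out: x = 19^3 · u with u = 15/2 a unit in ℤ_19. Expand u iteratively via a_{v+i} = u_i mod 19, u_{i+1} = (u_i − a_{v+i})/19:
  u_0 = 15/2;  a_3 = 17;  u_1 = (u_0 − 17)/19 = -1/2
  u_1 = -1/2;  a_4 = 9;  u_2 = (u_1 − 9)/19 = -1/2
  u_2 = -1/2;  a_5 = 9;  u_3 = (u_2 − 9)/19 = -1/2
Digits: (0, 0, 0, 17, 9, 9).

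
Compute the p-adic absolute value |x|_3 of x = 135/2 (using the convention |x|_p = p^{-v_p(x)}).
|135/2|_3 = 1/27

Step 1 — compute v_3(x) by factoring powers of 3 out of the numerator and denominator: v_3(135/2) = 3. Step 2 — apply |x|_p = p^{-v_p(x)} = 3^{-3} = 1/27.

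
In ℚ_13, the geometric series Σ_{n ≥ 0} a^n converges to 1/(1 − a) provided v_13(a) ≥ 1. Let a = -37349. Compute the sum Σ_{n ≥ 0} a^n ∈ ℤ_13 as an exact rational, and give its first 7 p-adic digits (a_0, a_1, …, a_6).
Σ a^n = 1/(1 − a) = 1/37350;  first 7 digits = (1, 0, 0, 9, 11, 12, 2)

v_13(a) = 3 ≥ 1, so the series converges in ℤ_13 to 1/(1 − a) = 1/(1 − (-37349)) = 1/37350. Expand this rational in ℤ_13: compute digits iteratively via d_i = x_i mod 13, x_{i+1} = (x_i − d_i)/13. The first 7 digits are (1, 0, 0, 9, 11, 12, 2).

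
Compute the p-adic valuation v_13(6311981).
v_13(6311981) = 5

v_13(n) is the largest exponent k such that 13^k divides n. Factor out: 6311981 = 13^5 · 17. (Sign doesn't affect v_p.) So v_13(6311981) = 5.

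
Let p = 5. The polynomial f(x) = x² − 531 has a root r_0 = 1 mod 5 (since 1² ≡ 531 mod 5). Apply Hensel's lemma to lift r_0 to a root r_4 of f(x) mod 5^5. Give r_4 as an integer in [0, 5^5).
r_4 = 1216 (mod 3125)

Hensel's recurrence: r_{i+1} = r_i − f(r_i)·(f′(r_i))^{-1} mod 5^{i+2}, with f′(x) = 2x. Iterate:
  r_0 = 1 (mod 5)
  r_1 = 16 (mod 25)
  r_2 = 91 (mod 125)
  r_3 = 591 (mod 625)
  r_4 = 1216 (mod 3125)
Final: r_4 = 1216, and one checks f(r_4) ≡ 0 mod 5^5.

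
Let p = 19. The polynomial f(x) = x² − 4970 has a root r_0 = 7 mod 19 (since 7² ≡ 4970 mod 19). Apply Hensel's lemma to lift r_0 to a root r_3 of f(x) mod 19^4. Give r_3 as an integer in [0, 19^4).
r_3 = 31585 (mod 130321)

Hensel's recurrence: r_{i+1} = r_i − f(r_i)·(f′(r_i))^{-1} mod 19^{i+2}, with f′(x) = 2x. Iterate:
  r_0 = 7 (mod 19)
  r_1 = 178 (mod 361)
  r_2 = 4149 (mod 6859)
  r_3 = 31585 (mod 130321)
Final: r_3 = 31585, and one checks f(r_3) ≡ 0 mod 19^4.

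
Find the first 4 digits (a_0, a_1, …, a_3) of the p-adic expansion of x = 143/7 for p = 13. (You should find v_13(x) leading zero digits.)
(a_0, …, a_3) = (0, 9, 5, 7)

v_13(143/7) = 1, so a_0 = ... = a_0 = 0. Factor out: x = 13^1 · u with u = 11/7 a unit in ℤ_13. Expand u iteratively via a_{v+i} = u_i mod 13, u_{i+1} = (u_i − a_{v+i})/13:
  u_0 = 11/7;  a_1 = 9;  u_1 = (u_0 − 9)/13 = -4/7
  u_1 = -4/7;  a_2 = 5;  u_2 = (u_1 − 5)/13 = -3/7
  u_2 = -3/7;  a_3 = 7;  u_3 = (u_2 − 7)/13 = -4/7
Digits: (0, 9, 5, 7).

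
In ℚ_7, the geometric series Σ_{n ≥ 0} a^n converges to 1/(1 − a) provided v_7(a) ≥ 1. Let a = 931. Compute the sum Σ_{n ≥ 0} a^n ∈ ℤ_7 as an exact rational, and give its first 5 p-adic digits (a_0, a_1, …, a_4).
Σ a^n = 1/(1 − a) = -1/930;  first 5 digits = (1, 0, 5, 2, 4)

v_7(a) = 2 ≥ 1, so the series converges in ℤ_7 to 1/(1 − a) = 1/(1 − 931) = -1/930. Expand this rational in ℤ_7: compute digits iteratively via d_i = x_i mod 7, x_{i+1} = (x_i − d_i)/7. The first 5 digits are (1, 0, 5, 2, 4).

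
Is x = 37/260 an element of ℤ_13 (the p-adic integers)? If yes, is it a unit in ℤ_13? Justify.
x ∉ ℤ_13 (v_13(x) = -1 < 0)

ℤ_13 = {x ∈ ℚ_13 : v_13(x) ≥ 0} and ℤ_13^× = {x ∈ ℤ_13 : v_13(x) = 0}. Here v_13(37/260) = v_13(num) − v_13(den) = -1; compare against these criteria.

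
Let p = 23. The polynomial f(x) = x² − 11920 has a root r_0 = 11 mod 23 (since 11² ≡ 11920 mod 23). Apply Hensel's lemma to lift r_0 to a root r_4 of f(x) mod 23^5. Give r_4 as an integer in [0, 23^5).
r_4 = 5522081 (mod 6436343)

Hensel's recurrence: r_{i+1} = r_i − f(r_i)·(f′(r_i))^{-1} mod 23^{i+2}, with f′(x) = 2x. Iterate:
  r_0 = 11 (mod 23)
  r_1 = 379 (mod 529)
  r_2 = 10430 (mod 12167)
  r_3 = 205102 (mod 279841)
  r_4 = 5522081 (mod 6436343)
Final: r_4 = 5522081, and one checks f(r_4) ≡ 0 mod 23^5.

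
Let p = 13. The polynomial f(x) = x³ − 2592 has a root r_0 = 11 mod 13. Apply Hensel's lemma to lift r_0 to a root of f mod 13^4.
r_3 = 19537 (mod 28561)

Hensel: r_{i+1} = r_i − f(r_i)/f′(r_i) mod 13^{i+2}, where f′(x) = 3x². Iterate:
  r_0 = 11 (mod 13)
  r_1 = 102 (mod 169)
  r_2 = 1961 (mod 2197)
  r_3 = 19537 (mod 28561)
Final: r = 19537 with f(r) ≡ 0 mod 13^4.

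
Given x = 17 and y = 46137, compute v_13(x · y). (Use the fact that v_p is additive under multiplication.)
v_13(784329) = 3

v_p(x) = 0 (factor: 17 = 13^0 · 17); v_p(y) = 3 (factor: 46137 = 13^3 · 21). Additivity: v_p(xy) = v_p(x) + v_p(y) = 0 + 3 = 3. (Direct check: xy = 784329 = 13^3 · (357).)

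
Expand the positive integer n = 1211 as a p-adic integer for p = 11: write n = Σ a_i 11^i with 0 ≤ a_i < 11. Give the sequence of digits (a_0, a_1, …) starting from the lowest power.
(a_0, a_1, …) = (1, 0, 10)

Repeated division by 11 gives the digits low-to-high: 1211 = 1 + 10·11^2. Digit sequence: (1, 0, 10).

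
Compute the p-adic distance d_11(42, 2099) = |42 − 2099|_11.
d_11(42, 2099) = 1/121

Step 1 — x − y = 42 − 2099 = -2057. Step 2 — v_11(-2057) = 2 (factor: -2057 = −(11^2 · 17); the sign does not affect v_p). Step 3 — |x − y|_11 = 11^{-2} = 1/121.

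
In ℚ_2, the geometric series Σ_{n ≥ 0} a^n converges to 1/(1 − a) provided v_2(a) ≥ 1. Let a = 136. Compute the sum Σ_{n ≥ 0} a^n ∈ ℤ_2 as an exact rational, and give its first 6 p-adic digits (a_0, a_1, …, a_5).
Σ a^n = 1/(1 − a) = -1/135;  first 6 digits = (1, 0, 0, 1, 0, 0)

v_2(a) = 3 ≥ 1, so the series converges in ℤ_2 to 1/(1 − a) = 1/(1 − 136) = -1/135. Expand this rational in ℤ_2: compute digits iteratively via d_i = x_i mod 2, x_{i+1} = (x_i − d_i)/2. The first 6 digits are (1, 0, 0, 1, 0, 0).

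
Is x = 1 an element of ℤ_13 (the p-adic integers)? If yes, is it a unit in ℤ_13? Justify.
x ∈ ℤ_13^× (unit); v_13(x) = 0

ℤ_13 = {x ∈ ℚ_13 : v_13(x) ≥ 0} and ℤ_13^× = {x ∈ ℤ_13 : v_13(x) = 0}. Here v_13(1) = v_13(num) − v_13(den) = 0; compare against these criteria.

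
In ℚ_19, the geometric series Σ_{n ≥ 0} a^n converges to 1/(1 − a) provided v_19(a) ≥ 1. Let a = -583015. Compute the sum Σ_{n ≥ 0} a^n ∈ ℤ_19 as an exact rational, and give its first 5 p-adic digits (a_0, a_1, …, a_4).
Σ a^n = 1/(1 − a) = 1/583016;  first 5 digits = (1, 0, 0, 10, 14)

v_19(a) = 3 ≥ 1, so the series converges in ℤ_19 to 1/(1 − a) = 1/(1 − (-583015)) = 1/583016. Expand this rational in ℤ_19: compute digits iteratively via d_i = x_i mod 19, x_{i+1} = (x_i − d_i)/19. The first 5 digits are (1, 0, 0, 10, 14).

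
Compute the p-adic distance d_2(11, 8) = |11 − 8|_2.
d_2(11, 8) = 1

Step 1 — x − y = 11 − 8 = 3. Step 2 — v_2(3) = 0 (factor: 3 = (2^0 · 3); the sign does not affect v_p). Step 3 — |x − y|_2 = 2^{0} = 1.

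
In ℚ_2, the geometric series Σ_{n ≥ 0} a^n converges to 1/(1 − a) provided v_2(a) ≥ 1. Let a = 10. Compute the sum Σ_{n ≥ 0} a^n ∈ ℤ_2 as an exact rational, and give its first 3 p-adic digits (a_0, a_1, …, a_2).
Σ a^n = 1/(1 − a) = -1/9;  first 3 digits = (1, 1, 1)

v_2(a) = 1 ≥ 1, so the series converges in ℤ_2 to 1/(1 − a) = 1/(1 − 10) = -1/9. Expand this rational in ℤ_2: compute digits iteratively via d_i = x_i mod 2, x_{i+1} = (x_i − d_i)/2. The first 3 digits are (1, 1, 1).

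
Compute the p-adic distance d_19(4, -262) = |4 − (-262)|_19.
d_19(4, -262) = 1/19

Step 1 — x − y = 4 − (-262) = 266. Step 2 — v_19(266) = 1 (factor: 266 = (19^1 · 14); the sign does not affect v_p). Step 3 — |x − y|_19 = 19^{-1} = 1/19.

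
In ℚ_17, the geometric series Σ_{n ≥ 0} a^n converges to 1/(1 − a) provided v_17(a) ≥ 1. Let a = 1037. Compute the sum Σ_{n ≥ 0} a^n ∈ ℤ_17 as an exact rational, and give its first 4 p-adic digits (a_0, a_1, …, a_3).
Σ a^n = 1/(1 − a) = -1/1036;  first 4 digits = (1, 10, 1, 12)

v_17(a) = 1 ≥ 1, so the series converges in ℤ_17 to 1/(1 − a) = 1/(1 − 1037) = -1/1036. Expand this rational in ℤ_17: compute digits iteratively via d_i = x_i mod 17, x_{i+1} = (x_i − d_i)/17. The first 4 digits are (1, 10, 1, 12).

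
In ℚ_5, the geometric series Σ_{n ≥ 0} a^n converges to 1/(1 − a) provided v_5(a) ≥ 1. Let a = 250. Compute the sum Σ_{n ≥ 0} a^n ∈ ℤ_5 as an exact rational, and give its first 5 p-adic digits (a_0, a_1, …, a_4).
Σ a^n = 1/(1 − a) = -1/249;  first 5 digits = (1, 0, 0, 2, 0)

v_5(a) = 3 ≥ 1, so the series converges in ℤ_5 to 1/(1 − a) = 1/(1 − 250) = -1/249. Expand this rational in ℤ_5: compute digits iteratively via d_i = x_i mod 5, x_{i+1} = (x_i − d_i)/5. The first 5 digits are (1, 0, 0, 2, 0).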